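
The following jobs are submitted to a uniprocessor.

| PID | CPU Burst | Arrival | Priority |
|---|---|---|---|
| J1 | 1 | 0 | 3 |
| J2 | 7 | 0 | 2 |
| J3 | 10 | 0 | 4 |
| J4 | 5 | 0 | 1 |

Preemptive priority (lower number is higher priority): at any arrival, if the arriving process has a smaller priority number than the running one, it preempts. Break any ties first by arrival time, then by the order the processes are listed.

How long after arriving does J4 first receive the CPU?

0

Schedule: | J4 0-5 | J2 5-12 | J1 12-13 | J3 13-23 |
Completion: J1=13  J2=12  J3=23  J4=5
Response(J4) = first start − arrival = 0 − 0 = 0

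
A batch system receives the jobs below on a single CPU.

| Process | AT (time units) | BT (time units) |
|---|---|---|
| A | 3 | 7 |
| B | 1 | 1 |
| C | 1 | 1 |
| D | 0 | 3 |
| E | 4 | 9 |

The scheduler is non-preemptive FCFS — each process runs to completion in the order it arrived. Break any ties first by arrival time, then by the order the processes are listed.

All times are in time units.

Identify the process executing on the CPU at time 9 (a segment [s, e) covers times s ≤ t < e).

Gantt: | D 0-3 | B 3-4 | C 4-5 | A 5-12 | E 12-21 |
Completion: A=12  B=4  C=5  D=3  E=21
Turnaround (C−A): A=9  B=3  C=4  D=3  E=17

A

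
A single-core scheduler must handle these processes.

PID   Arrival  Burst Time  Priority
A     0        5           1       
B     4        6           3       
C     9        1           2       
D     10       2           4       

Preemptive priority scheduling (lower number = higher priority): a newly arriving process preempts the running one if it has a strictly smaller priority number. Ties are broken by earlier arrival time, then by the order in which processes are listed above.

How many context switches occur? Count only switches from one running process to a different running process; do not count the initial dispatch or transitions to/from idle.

Schedule: | A 0-5 | B 5-9 | C 9-10 | B 10-12 | D 12-14 |
Completion: A=5  B=12  C=10  D=14

4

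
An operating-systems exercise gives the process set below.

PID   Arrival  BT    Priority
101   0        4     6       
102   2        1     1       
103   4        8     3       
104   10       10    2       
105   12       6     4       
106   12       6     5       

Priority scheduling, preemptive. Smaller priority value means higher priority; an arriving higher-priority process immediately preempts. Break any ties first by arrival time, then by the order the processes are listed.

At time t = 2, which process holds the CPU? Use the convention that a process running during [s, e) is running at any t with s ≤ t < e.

102

Gantt: | 101 0-2 | 102 2-3 | 101 3-4 | 103 4-10 | 104 10-20 | 103 20-22 | 105 22-28 | 106 28-34 | 101 34-35 |
Completion: 101=35  102=3  103=22  104=20  105=28  106=34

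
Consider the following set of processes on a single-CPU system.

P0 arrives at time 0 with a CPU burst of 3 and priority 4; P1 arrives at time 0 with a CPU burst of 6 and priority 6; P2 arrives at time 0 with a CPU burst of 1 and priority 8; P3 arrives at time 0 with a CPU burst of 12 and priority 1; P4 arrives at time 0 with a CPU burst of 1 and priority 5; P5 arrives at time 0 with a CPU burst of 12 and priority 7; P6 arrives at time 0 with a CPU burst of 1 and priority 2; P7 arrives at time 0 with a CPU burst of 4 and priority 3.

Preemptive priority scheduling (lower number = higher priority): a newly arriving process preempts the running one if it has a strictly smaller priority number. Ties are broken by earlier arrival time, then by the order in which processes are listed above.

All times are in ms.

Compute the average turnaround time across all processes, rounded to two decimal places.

23.63

Schedule: | P3 0-12 | P6 12-13 | P7 13-17 | P0 17-20 | P4 20-21 | P1 21-27 | P5 27-39 | P2 39-40 |
Completion: P0=20  P1=27  P2=40  P3=12  P4=21  P5=39  P6=13  P7=17
Turnaround (C−A): P0=20  P1=27  P2=40  P3=12  P4=21  P5=39  P6=13  P7=17
Turnaround times: P0=20, P1=27, P2=40, P3=12, P4=21, P5=39, P6=13, P7=17
Average turnaround = (20+27+40+12+21+39+13+17) / 8 = 189/8 = 23.63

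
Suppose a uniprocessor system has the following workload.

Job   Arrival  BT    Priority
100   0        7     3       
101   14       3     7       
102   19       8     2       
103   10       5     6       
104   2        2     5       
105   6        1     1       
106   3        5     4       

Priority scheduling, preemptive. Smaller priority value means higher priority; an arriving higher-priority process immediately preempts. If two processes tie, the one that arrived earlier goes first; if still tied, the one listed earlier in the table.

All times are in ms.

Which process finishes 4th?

104

Gantt: | 100 0-6 | 105 6-7 | 100 7-8 | 106 8-13 | 104 13-15 | 103 15-19 | 102 19-27 | 103 27-28 | 101 28-31 |
Completion: 100=8  101=31  102=27  103=28  104=15  105=7  106=13
Turnaround (C−A): 100=8  101=17  102=8  103=18  104=13  105=1  106=10
Finish order: 105 → 100 → 106 → 104 → 102 → 103 → 101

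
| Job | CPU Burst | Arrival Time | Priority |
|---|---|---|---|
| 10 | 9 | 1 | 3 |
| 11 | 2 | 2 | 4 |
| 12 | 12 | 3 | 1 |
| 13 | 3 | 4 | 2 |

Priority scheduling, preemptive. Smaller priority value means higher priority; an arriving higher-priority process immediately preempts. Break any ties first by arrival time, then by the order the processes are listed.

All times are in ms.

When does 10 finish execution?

Timeline: | idle 0-1 | 10 1-3 | 12 3-15 | 13 15-18 | 10 18-25 | 11 25-27 |
Completion: 10=25  11=27  12=15  13=18
Turnaround (C−A): 10=24  11=25  12=12  13=14

25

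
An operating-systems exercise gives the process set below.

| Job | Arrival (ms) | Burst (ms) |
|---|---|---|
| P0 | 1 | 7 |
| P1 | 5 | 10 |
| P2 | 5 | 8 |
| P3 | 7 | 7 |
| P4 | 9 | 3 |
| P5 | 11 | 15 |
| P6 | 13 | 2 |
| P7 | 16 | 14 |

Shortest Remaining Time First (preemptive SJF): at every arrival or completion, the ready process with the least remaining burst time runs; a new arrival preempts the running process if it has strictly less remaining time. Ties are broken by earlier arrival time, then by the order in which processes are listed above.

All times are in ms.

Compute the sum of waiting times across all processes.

107

Timeline: | idle 0-1 | P0 1-8 | P3 8-9 | P4 9-12 | P3 12-13 | P6 13-15 | P3 15-20 | P2 20-28 | P1 28-38 | P7 38-52 | P5 52-67 |
Completion: P0=8  P1=38  P2=28  P3=20  P4=12  P5=67  P6=15  P7=52
Waiting = turnaround − burst: P0=0, P1=23, P2=15, P3=6, P4=0, P5=41, P6=0, P7=22
Total waiting = 0 + 23 + 15 + 6 + 0 + 41 + 0 + 22 = 107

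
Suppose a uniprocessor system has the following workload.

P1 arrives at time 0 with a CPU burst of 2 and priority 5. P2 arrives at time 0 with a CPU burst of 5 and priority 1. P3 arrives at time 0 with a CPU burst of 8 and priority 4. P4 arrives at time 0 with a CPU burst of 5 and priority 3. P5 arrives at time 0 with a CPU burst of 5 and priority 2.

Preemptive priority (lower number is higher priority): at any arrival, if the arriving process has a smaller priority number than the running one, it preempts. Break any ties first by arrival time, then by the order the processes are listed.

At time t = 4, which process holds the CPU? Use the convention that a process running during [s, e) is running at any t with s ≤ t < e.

P2

Timeline: | P2 0-5 | P5 5-10 | P4 10-15 | P3 15-23 | P1 23-25 |
Completion: P1=25  P2=5  P3=23  P4=15  P5=10
Turnaround (C−A): P1=25  P2=5  P3=23  P4=15  P5=10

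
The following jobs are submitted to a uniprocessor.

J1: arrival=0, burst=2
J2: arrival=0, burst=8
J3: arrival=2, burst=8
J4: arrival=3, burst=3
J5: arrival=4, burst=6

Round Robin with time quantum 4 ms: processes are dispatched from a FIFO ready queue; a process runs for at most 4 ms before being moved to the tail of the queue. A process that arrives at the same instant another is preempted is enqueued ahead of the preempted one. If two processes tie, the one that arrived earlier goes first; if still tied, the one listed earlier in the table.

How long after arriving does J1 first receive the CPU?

0

Schedule: | J1 0-2 | J2 2-6 | J3 6-10 | J4 10-13 | J5 13-17 | J2 17-21 | J3 21-25 | J5 25-27 |
Completion: J1=2  J2=21  J3=25  J4=13  J5=27
Turnaround (C−A): J1=2  J2=21  J3=23  J4=10  J5=23
Response(J1) = first start − arrival = 0 − 0 = 0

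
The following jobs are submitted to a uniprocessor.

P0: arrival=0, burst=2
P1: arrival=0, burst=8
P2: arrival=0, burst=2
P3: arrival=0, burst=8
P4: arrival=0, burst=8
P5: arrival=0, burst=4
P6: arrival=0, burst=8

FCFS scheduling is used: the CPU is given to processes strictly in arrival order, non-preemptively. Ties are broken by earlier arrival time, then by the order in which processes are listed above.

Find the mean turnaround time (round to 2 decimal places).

20.57

Gantt: | P0 0-2 | P1 2-10 | P2 10-12 | P3 12-20 | P4 20-28 | P5 28-32 | P6 32-40 |
Completion: P0=2  P1=10  P2=12  P3=20  P4=28  P5=32  P6=40
Turnaround times: P0=2, P1=10, P2=12, P3=20, P4=28, P5=32, P6=40
Average turnaround = (2+10+12+20+28+32+40) / 7 = 144/7 = 20.57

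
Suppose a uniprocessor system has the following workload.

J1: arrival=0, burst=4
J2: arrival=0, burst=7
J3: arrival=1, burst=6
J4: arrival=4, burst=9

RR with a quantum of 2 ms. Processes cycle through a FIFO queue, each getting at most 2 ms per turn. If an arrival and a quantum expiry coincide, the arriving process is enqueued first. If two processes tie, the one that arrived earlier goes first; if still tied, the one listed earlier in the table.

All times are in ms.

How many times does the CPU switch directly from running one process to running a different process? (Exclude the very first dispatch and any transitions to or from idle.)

Timeline: | J1 0-2 | J2 2-4 | J3 4-6 | J1 6-8 | J4 8-10 | J2 10-12 | J3 12-14 | J4 14-16 | J2 16-18 | J3 18-20 | J4 20-22 | J2 22-23 | J4 23-26 |
Completion: J1=8  J2=23  J3=20  J4=26

12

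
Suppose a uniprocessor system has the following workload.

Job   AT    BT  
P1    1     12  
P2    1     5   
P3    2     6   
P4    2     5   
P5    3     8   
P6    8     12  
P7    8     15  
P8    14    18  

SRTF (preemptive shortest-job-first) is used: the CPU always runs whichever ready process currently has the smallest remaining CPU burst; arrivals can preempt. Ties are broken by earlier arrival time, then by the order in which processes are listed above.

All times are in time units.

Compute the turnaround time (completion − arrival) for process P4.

Schedule: | idle 0-1 | P2 1-6 | P4 6-11 | P3 11-17 | P5 17-25 | P1 25-37 | P6 37-49 | P7 49-64 | P8 64-82 |
Completion: P1=37  P2=6  P3=17  P4=11  P5=25  P6=49  P7=64  P8=82
Turnaround (C−A): P1=36  P2=5  P3=15  P4=9  P5=22  P6=41  P7=56  P8=68
Turnaround(P4) = completion − arrival = 11 − 2 = 9

9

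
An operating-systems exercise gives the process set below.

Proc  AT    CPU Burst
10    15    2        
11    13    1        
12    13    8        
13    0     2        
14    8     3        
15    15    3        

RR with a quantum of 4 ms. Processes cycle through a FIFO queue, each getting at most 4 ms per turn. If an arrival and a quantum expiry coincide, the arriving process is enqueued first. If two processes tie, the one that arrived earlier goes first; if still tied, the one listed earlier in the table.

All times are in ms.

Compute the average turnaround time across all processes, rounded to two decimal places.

Timeline: | 13 0-2 | idle 2-8 | 14 8-11 | idle 11-13 | 11 13-14 | 12 14-18 | 10 18-20 | 15 20-23 | 12 23-27 |
Completion: 10=20  11=14  12=27  13=2  14=11  15=23
Turnaround (C−A): 10=5  11=1  12=14  13=2  14=3  15=8
Turnaround times: 10=5, 11=1, 12=14, 13=2, 14=3, 15=8
Average turnaround = (5+1+14+2+3+8) / 6 = 33/6 = 5.50

5.50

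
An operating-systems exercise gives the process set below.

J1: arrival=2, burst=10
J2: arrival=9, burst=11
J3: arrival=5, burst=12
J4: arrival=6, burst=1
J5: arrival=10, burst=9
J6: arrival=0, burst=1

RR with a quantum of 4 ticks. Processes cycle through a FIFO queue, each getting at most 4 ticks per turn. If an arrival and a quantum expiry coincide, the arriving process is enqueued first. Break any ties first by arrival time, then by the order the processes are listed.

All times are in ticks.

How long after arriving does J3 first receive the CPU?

Timeline: | J6 0-1 | idle 1-2 | J1 2-6 | J3 6-10 | J4 10-11 | J1 11-15 | J2 15-19 | J5 19-23 | J3 23-27 | J1 27-29 | J2 29-33 | J5 33-37 | J3 37-41 | J2 41-44 | J5 44-45 |
Completion: J1=29  J2=44  J3=41  J4=11  J5=45  J6=1
Turnaround (C−A): J1=27  J2=35  J3=36  J4=5  J5=35  J6=1
Response(J3) = first start − arrival = 6 − 5 = 1

1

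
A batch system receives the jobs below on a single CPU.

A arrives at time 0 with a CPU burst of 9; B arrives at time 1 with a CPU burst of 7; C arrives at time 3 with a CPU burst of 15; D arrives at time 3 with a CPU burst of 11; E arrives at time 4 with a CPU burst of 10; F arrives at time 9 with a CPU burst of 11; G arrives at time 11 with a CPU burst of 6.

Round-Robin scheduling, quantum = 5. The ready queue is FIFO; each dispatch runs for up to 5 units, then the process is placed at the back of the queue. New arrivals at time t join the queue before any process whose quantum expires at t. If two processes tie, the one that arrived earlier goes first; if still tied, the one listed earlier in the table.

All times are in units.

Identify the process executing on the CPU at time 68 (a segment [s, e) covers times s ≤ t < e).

F

Gantt: | A 0-5 | B 5-10 | C 10-15 | D 15-20 | E 20-25 | A 25-29 | F 29-34 | B 34-36 | G 36-41 | C 41-46 | D 46-51 | E 51-56 | F 56-61 | G 61-62 | C 62-67 | D 67-68 | F 68-69 |
Completion: A=29  B=36  C=67  D=68  E=56  F=69  G=62
Turnaround (C−A): A=29  B=35  C=64  D=65  E=52  F=60  G=51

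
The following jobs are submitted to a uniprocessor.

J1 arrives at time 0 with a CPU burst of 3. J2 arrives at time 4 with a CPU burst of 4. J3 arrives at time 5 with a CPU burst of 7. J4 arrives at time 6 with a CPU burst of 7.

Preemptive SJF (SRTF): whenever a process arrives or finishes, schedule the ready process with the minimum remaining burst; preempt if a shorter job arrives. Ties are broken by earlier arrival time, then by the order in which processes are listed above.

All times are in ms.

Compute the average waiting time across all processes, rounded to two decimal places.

3.00

Timeline: | J1 0-3 | idle 3-4 | J2 4-8 | J3 8-15 | J4 15-22 |
Completion: J1=3  J2=8  J3=15  J4=22
Waiting times: J1=0, J2=0, J3=3, J4=9
Average waiting = (0+0+3+9) / 4 = 12/4 = 3.00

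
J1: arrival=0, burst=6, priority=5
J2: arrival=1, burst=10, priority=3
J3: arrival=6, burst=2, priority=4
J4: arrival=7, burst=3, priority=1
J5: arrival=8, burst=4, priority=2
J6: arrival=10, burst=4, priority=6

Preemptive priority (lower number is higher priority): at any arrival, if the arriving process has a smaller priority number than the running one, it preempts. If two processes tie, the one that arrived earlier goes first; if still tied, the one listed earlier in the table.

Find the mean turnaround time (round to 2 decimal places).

14.00

Schedule: | J1 0-1 | J2 1-7 | J4 7-10 | J5 10-14 | J2 14-18 | J3 18-20 | J1 20-25 | J6 25-29 |
Completion: J1=25  J2=18  J3=20  J4=10  J5=14  J6=29
Turnaround (C−A): J1=25  J2=17  J3=14  J4=3  J5=6  J6=19
Turnaround times: J1=25, J2=17, J3=14, J4=3, J5=6, J6=19
Average turnaround = (25+17+14+3+6+19) / 6 = 84/6 = 14.00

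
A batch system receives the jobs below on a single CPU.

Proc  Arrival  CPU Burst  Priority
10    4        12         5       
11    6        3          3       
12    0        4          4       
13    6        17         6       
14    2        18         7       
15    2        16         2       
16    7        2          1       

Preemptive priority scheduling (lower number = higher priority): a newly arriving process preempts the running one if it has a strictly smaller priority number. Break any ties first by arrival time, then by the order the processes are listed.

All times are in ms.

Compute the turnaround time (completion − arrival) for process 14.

Schedule: | 12 0-2 | 15 2-7 | 16 7-9 | 15 9-20 | 11 20-23 | 12 23-25 | 10 25-37 | 13 37-54 | 14 54-72 |
Completion: 10=37  11=23  12=25  13=54  14=72  15=20  16=9
Turnaround (C−A): 10=33  11=17  12=25  13=48  14=70  15=18  16=2
Turnaround(14) = completion − arrival = 72 − 2 = 70

70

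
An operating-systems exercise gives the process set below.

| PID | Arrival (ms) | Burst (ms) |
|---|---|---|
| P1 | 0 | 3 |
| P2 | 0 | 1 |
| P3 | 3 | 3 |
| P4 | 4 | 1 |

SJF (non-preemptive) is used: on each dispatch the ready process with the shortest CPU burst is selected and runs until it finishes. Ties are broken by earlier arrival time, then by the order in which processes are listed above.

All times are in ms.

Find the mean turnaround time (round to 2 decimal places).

Gantt: | P2 0-1 | P1 1-4 | P4 4-5 | P3 5-8 |
Completion: P1=4  P2=1  P3=8  P4=5
Turnaround (C−A): P1=4  P2=1  P3=5  P4=1
Turnaround times: P1=4, P2=1, P3=5, P4=1
Average turnaround = (4+1+5+1) / 4 = 11/4 = 2.75

2.75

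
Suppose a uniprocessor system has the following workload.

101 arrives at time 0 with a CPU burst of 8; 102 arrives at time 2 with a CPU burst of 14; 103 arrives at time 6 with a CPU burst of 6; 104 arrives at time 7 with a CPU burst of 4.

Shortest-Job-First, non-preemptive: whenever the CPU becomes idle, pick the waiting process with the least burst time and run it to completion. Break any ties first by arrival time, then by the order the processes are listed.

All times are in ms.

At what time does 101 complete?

8

Gantt: | 101 0-8 | 104 8-12 | 103 12-18 | 102 18-32 |
Completion: 101=8  102=32  103=18  104=12
Turnaround (C−A): 101=8  102=30  103=12  104=5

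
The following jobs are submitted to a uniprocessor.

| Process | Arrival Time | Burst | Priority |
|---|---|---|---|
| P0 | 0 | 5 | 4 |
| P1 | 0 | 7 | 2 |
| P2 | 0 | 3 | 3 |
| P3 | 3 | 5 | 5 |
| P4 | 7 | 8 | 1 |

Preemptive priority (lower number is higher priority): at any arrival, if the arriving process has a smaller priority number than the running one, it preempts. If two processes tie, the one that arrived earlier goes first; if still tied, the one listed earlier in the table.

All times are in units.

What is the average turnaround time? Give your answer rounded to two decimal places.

16.20

Schedule: | P1 0-7 | P4 7-15 | P2 15-18 | P0 18-23 | P3 23-28 |
Completion: P0=23  P1=7  P2=18  P3=28  P4=15
Turnaround (C−A): P0=23  P1=7  P2=18  P3=25  P4=8
Turnaround times: P0=23, P1=7, P2=18, P3=25, P4=8
Average turnaround = (23+7+18+25+8) / 5 = 81/5 = 16.20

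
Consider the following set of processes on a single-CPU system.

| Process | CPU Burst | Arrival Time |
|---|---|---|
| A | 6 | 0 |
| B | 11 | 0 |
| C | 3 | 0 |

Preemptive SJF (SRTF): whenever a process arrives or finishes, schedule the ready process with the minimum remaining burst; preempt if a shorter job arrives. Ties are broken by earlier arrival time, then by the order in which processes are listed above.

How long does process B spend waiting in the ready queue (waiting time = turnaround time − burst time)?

9

Timeline: | C 0-3 | A 3-9 | B 9-20 |
Completion: A=9  B=20  C=3
Waiting(B) = turnaround − burst = 20 − 11 = 9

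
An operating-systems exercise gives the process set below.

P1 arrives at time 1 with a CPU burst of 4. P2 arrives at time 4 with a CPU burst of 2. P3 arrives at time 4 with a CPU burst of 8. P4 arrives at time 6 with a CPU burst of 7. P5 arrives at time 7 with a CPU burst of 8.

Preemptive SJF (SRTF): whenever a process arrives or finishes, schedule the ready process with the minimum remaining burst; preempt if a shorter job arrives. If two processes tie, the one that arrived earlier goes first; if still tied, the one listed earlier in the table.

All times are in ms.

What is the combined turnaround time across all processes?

Gantt: | idle 0-1 | P1 1-5 | P2 5-7 | P4 7-14 | P3 14-22 | P5 22-30 |
Completion: P1=5  P2=7  P3=22  P4=14  P5=30
Turnaround = completion − arrival: P1=4, P2=3, P3=18, P4=8, P5=23
Total turnaround = 4 + 3 + 18 + 8 + 23 = 56

56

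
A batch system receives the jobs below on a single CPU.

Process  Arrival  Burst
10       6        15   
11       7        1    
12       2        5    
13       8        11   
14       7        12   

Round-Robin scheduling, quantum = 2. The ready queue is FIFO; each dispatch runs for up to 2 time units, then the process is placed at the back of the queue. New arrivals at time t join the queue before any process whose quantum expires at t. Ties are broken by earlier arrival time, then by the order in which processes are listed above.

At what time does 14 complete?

Gantt: | idle 0-2 | 12 2-6 | 10 6-8 | 12 8-9 | 11 9-10 | 14 10-12 | 13 12-14 | 10 14-16 | 14 16-18 | 13 18-20 | 10 20-22 | 14 22-24 | 13 24-26 | 10 26-28 | 14 28-30 | 13 30-32 | 10 32-34 | 14 34-36 | 13 36-38 | 10 38-40 | 14 40-42 | 13 42-43 | 10 43-46 |
Completion: 10=46  11=10  12=9  13=43  14=42
Turnaround (C−A): 10=40  11=3  12=7  13=35  14=35

42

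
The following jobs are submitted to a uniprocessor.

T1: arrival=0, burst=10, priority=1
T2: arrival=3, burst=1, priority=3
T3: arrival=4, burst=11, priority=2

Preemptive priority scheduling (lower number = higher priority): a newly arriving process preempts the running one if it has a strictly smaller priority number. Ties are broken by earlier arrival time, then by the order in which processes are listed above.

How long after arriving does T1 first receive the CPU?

0

Schedule: | T1 0-10 | T3 10-21 | T2 21-22 |
Completion: T1=10  T2=22  T3=21
Response(T1) = first start − arrival = 0 − 0 = 0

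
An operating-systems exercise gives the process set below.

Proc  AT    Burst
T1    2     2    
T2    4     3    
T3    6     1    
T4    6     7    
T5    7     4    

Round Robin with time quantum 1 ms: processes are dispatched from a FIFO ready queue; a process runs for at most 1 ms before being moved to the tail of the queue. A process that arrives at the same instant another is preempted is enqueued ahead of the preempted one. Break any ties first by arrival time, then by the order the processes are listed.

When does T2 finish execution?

Gantt: | idle 0-2 | T1 2-4 | T2 4-6 | T3 6-7 | T4 7-8 | T2 8-9 | T5 9-10 | T4 10-11 | T5 11-12 | T4 12-13 | T5 13-14 | T4 14-15 | T5 15-16 | T4 16-19 |
Completion: T1=4  T2=9  T3=7  T4=19  T5=16

9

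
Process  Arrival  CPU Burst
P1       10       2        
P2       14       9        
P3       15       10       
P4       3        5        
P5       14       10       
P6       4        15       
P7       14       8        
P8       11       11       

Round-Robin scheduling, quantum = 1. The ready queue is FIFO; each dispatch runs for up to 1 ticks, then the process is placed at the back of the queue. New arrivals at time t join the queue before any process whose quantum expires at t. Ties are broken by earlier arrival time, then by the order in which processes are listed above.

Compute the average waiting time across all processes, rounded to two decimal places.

Schedule: | idle 0-3 | P4 3-4 | P6 4-5 | P4 5-6 | P6 6-7 | P4 7-8 | P6 8-9 | P4 9-10 | P6 10-11 | P1 11-12 | P4 12-13 | P8 13-14 | P6 14-15 | P1 15-16 | P2 16-17 | P5 17-18 | P7 18-19 | P8 19-20 | P3 20-21 | P6 21-22 | P2 22-23 | P5 23-24 | P7 24-25 | P8 25-26 | P3 26-27 | P6 27-28 | P2 28-29 | P5 29-30 | P7 30-31 | P8 31-32 | P3 32-33 | P6 33-34 | P2 34-35 | P5 35-36 | P7 36-37 | P8 37-38 | P3 38-39 | P6 39-40 | P2 40-41 | P5 41-42 | P7 42-43 | P8 43-44 | P3 44-45 | P6 45-46 | P2 46-47 | P5 47-48 | P7 48-49 | P8 49-50 | P3 50-51 | P6 51-52 | P2 52-53 | P5 53-54 | P7 54-55 | P8 55-56 | P3 56-57 | P6 57-58 | P2 58-59 | P5 59-60 | P7 60-61 | P8 61-62 | P3 62-63 | P6 63-64 | P2 64-65 | P5 65-66 | P8 66-67 | P3 67-68 | P6 68-69 | P5 69-70 | P8 70-71 | P3 71-72 | P6 72-73 |
Completion: P1=16  P2=65  P3=72  P4=13  P5=70  P6=73  P7=61  P8=71
Turnaround (C−A): P1=6  P2=51  P3=57  P4=10  P5=56  P6=69  P7=47  P8=60
Waiting times: P1=4, P2=42, P3=47, P4=5, P5=46, P6=54, P7=39, P8=49
Average waiting = (4+42+47+5+46+54+39+49) / 8 = 286/8 = 35.75

35.75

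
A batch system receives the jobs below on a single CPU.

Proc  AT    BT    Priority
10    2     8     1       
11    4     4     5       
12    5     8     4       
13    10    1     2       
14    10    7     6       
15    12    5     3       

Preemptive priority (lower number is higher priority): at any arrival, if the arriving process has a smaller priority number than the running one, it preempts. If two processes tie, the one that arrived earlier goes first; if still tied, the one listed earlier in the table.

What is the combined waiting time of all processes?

Gantt: | idle 0-2 | 10 2-10 | 13 10-11 | 12 11-12 | 15 12-17 | 12 17-24 | 11 24-28 | 14 28-35 |
Completion: 10=10  11=28  12=24  13=11  14=35  15=17
Waiting = turnaround − burst: 10=0, 11=20, 12=11, 13=0, 14=18, 15=0
Total waiting = 0 + 20 + 11 + 0 + 18 + 0 = 49

49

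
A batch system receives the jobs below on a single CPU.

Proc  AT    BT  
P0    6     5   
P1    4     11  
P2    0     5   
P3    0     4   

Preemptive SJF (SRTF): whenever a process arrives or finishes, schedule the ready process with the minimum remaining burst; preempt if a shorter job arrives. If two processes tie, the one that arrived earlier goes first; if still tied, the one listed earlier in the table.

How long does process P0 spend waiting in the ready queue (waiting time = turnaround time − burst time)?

Schedule: | P3 0-4 | P2 4-9 | P0 9-14 | P1 14-25 |
Completion: P0=14  P1=25  P2=9  P3=4
Turnaround (C−A): P0=8  P1=21  P2=9  P3=4
Waiting(P0) = turnaround − burst = 8 − 5 = 3

3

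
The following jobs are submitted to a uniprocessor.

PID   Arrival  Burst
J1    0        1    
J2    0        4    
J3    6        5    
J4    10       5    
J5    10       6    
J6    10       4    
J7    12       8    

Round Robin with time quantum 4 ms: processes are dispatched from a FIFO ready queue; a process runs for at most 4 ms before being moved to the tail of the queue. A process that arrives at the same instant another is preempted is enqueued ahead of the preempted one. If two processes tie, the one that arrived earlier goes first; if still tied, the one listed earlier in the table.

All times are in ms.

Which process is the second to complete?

Schedule: | J1 0-1 | J2 1-5 | idle 5-6 | J3 6-10 | J4 10-14 | J5 14-18 | J6 18-22 | J3 22-23 | J7 23-27 | J4 27-28 | J5 28-30 | J7 30-34 |
Completion: J1=1  J2=5  J3=23  J4=28  J5=30  J6=22  J7=34
Finish order: J1 → J2 → J6 → J3 → J4 → J5 → J7

J2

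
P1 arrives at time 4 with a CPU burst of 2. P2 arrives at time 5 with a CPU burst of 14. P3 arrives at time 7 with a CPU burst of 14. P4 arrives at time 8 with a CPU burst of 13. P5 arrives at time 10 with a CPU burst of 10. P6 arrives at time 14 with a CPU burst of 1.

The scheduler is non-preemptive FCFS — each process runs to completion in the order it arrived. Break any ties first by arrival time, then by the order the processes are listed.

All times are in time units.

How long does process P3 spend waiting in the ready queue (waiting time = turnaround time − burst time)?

Schedule: | idle 0-4 | P1 4-6 | P2 6-20 | P3 20-34 | P4 34-47 | P5 47-57 | P6 57-58 |
Completion: P1=6  P2=20  P3=34  P4=47  P5=57  P6=58
Turnaround (C−A): P1=2  P2=15  P3=27  P4=39  P5=47  P6=44
Waiting(P3) = turnaround − burst = 27 − 14 = 13

13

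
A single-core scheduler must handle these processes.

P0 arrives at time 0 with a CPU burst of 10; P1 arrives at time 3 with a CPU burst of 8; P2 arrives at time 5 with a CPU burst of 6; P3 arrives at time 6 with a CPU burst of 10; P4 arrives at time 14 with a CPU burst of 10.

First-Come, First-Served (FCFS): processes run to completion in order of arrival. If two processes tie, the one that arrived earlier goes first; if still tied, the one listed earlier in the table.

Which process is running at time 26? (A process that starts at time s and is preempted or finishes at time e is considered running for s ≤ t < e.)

P3

Gantt: | P0 0-10 | P1 10-18 | P2 18-24 | P3 24-34 | P4 34-44 |
Completion: P0=10  P1=18  P2=24  P3=34  P4=44
Turnaround (C−A): P0=10  P1=15  P2=19  P3=28  P4=30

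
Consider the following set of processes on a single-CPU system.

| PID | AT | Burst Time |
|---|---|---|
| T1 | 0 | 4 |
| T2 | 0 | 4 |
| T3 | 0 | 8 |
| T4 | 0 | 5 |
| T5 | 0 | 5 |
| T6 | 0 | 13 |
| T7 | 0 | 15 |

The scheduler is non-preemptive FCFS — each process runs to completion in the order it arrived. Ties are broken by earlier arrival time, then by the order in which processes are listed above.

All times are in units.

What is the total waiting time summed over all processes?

114

Timeline: | T1 0-4 | T2 4-8 | T3 8-16 | T4 16-21 | T5 21-26 | T6 26-39 | T7 39-54 |
Completion: T1=4  T2=8  T3=16  T4=21  T5=26  T6=39  T7=54
Turnaround (C−A): T1=4  T2=8  T3=16  T4=21  T5=26  T6=39  T7=54
Waiting = turnaround − burst: T1=0, T2=4, T3=8, T4=16, T5=21, T6=26, T7=39
Total waiting = 0 + 4 + 8 + 16 + 21 + 26 + 39 = 114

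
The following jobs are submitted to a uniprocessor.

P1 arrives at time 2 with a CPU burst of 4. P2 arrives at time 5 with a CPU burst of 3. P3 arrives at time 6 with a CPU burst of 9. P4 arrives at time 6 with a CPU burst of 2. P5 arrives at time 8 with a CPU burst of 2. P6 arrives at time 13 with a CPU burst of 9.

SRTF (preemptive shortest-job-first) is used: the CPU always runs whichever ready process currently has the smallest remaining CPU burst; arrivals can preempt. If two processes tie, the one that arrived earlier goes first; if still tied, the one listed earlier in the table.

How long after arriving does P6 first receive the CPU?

Timeline: | idle 0-2 | P1 2-6 | P4 6-8 | P5 8-10 | P2 10-13 | P3 13-22 | P6 22-31 |
Completion: P1=6  P2=13  P3=22  P4=8  P5=10  P6=31
Response(P6) = first start − arrival = 22 − 13 = 9

9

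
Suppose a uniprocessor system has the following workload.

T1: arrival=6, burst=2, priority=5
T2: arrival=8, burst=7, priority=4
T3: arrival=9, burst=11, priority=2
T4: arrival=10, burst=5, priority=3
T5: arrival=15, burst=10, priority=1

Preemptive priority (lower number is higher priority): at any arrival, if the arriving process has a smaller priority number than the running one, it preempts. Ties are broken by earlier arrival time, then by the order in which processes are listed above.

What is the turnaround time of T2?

Gantt: | idle 0-6 | T1 6-8 | T2 8-9 | T3 9-15 | T5 15-25 | T3 25-30 | T4 30-35 | T2 35-41 |
Completion: T1=8  T2=41  T3=30  T4=35  T5=25
Turnaround(T2) = completion − arrival = 41 − 8 = 33

33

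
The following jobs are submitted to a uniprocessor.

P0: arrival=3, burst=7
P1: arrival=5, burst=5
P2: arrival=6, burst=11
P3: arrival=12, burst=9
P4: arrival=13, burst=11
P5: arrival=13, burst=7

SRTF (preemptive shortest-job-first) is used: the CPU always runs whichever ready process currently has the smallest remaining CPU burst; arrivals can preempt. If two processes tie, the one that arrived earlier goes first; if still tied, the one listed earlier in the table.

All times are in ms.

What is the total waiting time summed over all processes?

71

Schedule: | idle 0-3 | P0 3-10 | P1 10-15 | P5 15-22 | P3 22-31 | P2 31-42 | P4 42-53 |
Completion: P0=10  P1=15  P2=42  P3=31  P4=53  P5=22
Turnaround (C−A): P0=7  P1=10  P2=36  P3=19  P4=40  P5=9
Waiting = turnaround − burst: P0=0, P1=5, P2=25, P3=10, P4=29, P5=2
Total waiting = 0 + 5 + 25 + 10 + 29 + 2 = 71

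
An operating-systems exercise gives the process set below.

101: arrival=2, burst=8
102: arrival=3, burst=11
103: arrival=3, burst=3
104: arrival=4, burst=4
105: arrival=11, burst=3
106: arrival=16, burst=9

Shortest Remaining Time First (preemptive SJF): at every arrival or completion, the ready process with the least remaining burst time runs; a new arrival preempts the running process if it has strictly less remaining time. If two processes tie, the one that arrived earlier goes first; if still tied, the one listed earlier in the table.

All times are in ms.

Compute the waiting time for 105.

0

Schedule: | idle 0-2 | 101 2-3 | 103 3-6 | 104 6-10 | 101 10-11 | 105 11-14 | 101 14-20 | 106 20-29 | 102 29-40 |
Completion: 101=20  102=40  103=6  104=10  105=14  106=29
Turnaround (C−A): 101=18  102=37  103=3  104=6  105=3  106=13
Waiting(105) = turnaround − burst = 3 − 3 = 0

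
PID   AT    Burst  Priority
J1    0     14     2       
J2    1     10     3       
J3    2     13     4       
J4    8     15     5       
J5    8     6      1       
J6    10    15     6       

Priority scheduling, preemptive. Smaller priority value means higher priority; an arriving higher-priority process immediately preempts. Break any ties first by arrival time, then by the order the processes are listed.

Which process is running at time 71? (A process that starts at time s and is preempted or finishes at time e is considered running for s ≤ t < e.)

J6

Schedule: | J1 0-8 | J5 8-14 | J1 14-20 | J2 20-30 | J3 30-43 | J4 43-58 | J6 58-73 |
Completion: J1=20  J2=30  J3=43  J4=58  J5=14  J6=73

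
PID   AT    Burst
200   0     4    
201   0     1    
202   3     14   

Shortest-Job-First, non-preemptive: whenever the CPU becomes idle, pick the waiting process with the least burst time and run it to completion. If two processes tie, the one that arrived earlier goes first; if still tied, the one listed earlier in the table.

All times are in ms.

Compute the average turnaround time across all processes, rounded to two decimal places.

7.33

Timeline: | 201 0-1 | 200 1-5 | 202 5-19 |
Completion: 200=5  201=1  202=19
Turnaround (C−A): 200=5  201=1  202=16
Turnaround times: 200=5, 201=1, 202=16
Average turnaround = (5+1+16) / 3 = 22/3 = 7.33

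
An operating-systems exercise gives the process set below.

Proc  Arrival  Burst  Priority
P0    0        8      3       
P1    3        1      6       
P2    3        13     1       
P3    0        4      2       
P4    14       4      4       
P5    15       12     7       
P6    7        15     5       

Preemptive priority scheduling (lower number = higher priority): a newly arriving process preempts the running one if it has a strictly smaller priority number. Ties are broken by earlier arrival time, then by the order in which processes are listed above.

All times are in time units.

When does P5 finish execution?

Timeline: | P3 0-3 | P2 3-16 | P3 16-17 | P0 17-25 | P4 25-29 | P6 29-44 | P1 44-45 | P5 45-57 |
Completion: P0=25  P1=45  P2=16  P3=17  P4=29  P5=57  P6=44

57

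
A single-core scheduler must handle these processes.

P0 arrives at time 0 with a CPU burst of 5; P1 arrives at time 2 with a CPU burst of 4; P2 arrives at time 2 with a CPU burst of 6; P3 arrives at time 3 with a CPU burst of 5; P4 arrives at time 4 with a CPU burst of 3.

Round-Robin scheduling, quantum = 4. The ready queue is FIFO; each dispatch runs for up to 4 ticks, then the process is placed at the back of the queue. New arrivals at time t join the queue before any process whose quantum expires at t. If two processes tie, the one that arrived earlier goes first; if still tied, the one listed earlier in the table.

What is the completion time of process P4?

Gantt: | P0 0-4 | P1 4-8 | P2 8-12 | P3 12-16 | P4 16-19 | P0 19-20 | P2 20-22 | P3 22-23 |
Completion: P0=20  P1=8  P2=22  P3=23  P4=19

19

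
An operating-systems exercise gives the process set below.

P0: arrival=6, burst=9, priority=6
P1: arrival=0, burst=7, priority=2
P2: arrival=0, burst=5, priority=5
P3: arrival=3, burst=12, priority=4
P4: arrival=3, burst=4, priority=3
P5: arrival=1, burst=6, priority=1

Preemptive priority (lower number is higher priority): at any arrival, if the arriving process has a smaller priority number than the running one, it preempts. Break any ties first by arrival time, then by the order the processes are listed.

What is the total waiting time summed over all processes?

87

Timeline: | P1 0-1 | P5 1-7 | P1 7-13 | P4 13-17 | P3 17-29 | P2 29-34 | P0 34-43 |
Completion: P0=43  P1=13  P2=34  P3=29  P4=17  P5=7
Waiting = turnaround − burst: P0=28, P1=6, P2=29, P3=14, P4=10, P5=0
Total waiting = 28 + 6 + 29 + 14 + 10 + 0 = 87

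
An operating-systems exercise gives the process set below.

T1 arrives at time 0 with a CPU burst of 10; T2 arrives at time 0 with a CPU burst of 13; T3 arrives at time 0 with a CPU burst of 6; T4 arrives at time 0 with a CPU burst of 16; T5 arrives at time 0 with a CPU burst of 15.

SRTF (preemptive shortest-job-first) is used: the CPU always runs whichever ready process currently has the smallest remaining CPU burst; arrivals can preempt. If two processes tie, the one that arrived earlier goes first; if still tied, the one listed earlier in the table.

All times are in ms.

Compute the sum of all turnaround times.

155

Timeline: | T3 0-6 | T1 6-16 | T2 16-29 | T5 29-44 | T4 44-60 |
Completion: T1=16  T2=29  T3=6  T4=60  T5=44
Turnaround (C−A): T1=16  T2=29  T3=6  T4=60  T5=44
Turnaround = completion − arrival: T1=16, T2=29, T3=6, T4=60, T5=44
Total turnaround = 16 + 29 + 6 + 60 + 44 = 155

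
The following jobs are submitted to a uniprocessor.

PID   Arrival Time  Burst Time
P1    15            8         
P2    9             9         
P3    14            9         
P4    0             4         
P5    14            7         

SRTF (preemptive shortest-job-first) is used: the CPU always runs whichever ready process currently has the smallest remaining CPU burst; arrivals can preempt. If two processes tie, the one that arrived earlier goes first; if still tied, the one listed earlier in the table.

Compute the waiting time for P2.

0

Timeline: | P4 0-4 | idle 4-9 | P2 9-18 | P5 18-25 | P1 25-33 | P3 33-42 |
Completion: P1=33  P2=18  P3=42  P4=4  P5=25
Turnaround (C−A): P1=18  P2=9  P3=28  P4=4  P5=11
Waiting(P2) = turnaround − burst = 9 − 9 = 0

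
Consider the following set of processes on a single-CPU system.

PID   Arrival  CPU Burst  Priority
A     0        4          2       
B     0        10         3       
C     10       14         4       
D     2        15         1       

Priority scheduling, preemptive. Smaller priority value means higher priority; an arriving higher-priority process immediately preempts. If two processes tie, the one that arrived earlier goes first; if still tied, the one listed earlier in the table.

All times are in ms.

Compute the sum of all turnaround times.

96

Gantt: | A 0-2 | D 2-17 | A 17-19 | B 19-29 | C 29-43 |
Completion: A=19  B=29  C=43  D=17
Turnaround = completion − arrival: A=19, B=29, C=33, D=15
Total turnaround = 19 + 29 + 33 + 15 = 96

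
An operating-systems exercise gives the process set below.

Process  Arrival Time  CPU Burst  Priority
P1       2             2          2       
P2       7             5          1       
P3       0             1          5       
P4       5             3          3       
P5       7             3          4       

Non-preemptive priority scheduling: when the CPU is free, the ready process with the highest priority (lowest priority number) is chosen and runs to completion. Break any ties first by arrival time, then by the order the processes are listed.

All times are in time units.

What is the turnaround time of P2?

6

Gantt: | P3 0-1 | idle 1-2 | P1 2-4 | idle 4-5 | P4 5-8 | P2 8-13 | P5 13-16 |
Completion: P1=4  P2=13  P3=1  P4=8  P5=16
Turnaround(P2) = completion − arrival = 13 − 7 = 6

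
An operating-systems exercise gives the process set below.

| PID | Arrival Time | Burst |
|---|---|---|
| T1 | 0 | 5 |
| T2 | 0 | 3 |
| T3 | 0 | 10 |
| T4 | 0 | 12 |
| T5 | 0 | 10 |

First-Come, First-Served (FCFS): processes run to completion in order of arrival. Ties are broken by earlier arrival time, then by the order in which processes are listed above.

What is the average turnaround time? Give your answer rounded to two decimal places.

20.20

Timeline: | T1 0-5 | T2 5-8 | T3 8-18 | T4 18-30 | T5 30-40 |
Completion: T1=5  T2=8  T3=18  T4=30  T5=40
Turnaround times: T1=5, T2=8, T3=18, T4=30, T5=40
Average turnaround = (5+8+18+30+40) / 5 = 101/5 = 20.20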